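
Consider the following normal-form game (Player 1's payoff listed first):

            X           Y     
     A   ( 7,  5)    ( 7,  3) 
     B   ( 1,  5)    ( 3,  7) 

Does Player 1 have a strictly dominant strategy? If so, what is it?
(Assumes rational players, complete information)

Yes, Player 1's strictly dominant strategy is A

Work:
A strategy strictly dominates another if it gives a strictly higher payoff against every opponent action. Compare each pair of P1's strategies column-by-column:
  A vs B: [7 vs 1, 7 vs 3] → A strictly dominates B
  B vs A: [1 vs 7, 3 vs 7] → B does not strictly dominate A (column X: 1 ≤ 7)
A strictly dominates every other strategy → strictly dominant.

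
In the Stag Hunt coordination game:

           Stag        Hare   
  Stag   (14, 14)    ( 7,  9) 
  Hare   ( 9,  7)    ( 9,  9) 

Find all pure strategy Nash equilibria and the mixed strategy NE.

Pure NE: (Stag, Stag) and (Hare, Hare); Mixed NE: p = 0.2857, q = 0.2857

Work:
Check pure NE:
(Stag, Stag): (14, 14) - no unilateral deviation beneficial
(Hare, Hare): (9, 9) - no unilateral deviation beneficial
Mixed NE: P1 plays Stag with p = 0.2857, P2 plays Stag with q = 0.2857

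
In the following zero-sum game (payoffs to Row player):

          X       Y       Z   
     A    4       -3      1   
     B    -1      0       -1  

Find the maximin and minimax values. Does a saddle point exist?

Maximin = -1, Minimax = 0, Saddle: False

Work:
Row minimums: [-3, -1] → maximin = -1
Column maximums: [4, 0, 1] → minimax = 0
No saddle point (maximin ≠ minimax). Mixed strategy needed.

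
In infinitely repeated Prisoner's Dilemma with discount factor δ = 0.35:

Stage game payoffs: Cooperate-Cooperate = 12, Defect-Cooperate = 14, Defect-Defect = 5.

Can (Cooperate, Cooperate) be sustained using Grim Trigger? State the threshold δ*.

δ* = 0.2222; since δ = 0.35 ≥ 0.2222, cooperation can be sustained

Work:
For Grim Trigger:
Cooperate forever: 12/(1-δ)
Defect then punished: 14 + 5·δ/(1-δ)
Need: 12/(1-δ) ≥ 14 + 5·δ/(1-δ)
Solving: δ ≥ (T-R)/(T-P) = (14-12)/(14-5) = 0.2222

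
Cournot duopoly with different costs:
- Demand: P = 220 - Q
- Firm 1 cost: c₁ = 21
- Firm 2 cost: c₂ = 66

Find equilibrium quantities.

q₁* = 81.33, q₂* = 36.33

Work:
Reaction: q₁ = (220 - 21 - q₂)/2
Reaction: q₂ = (220 - 66 - q₁)/2
Solve simultaneously:
q₁* = (220 - 2×21 + 66)/3 = 81.33
q₂* = (220 - 2×66 + 21)/3 = 36.33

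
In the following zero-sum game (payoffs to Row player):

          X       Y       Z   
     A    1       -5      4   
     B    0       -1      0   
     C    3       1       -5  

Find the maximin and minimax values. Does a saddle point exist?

Maximin = -1, Minimax = 1, Saddle: False

Work:
Row minimums: [-5, -1, -5] → maximin = -1
Column maximums: [3, 1, 4] → minimax = 1
No saddle point (maximin ≠ minimax). Mixed strategy needed.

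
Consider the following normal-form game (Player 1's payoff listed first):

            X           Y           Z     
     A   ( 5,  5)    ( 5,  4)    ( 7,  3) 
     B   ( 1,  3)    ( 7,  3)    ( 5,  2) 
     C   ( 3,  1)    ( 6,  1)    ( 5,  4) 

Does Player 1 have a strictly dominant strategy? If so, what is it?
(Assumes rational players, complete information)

No strictly dominant strategy exists for Player 1

Work:
A strategy strictly dominates another if it gives a strictly higher payoff against every opponent action. Compare each pair of P1's strategies column-by-column:
  A vs B: [5 vs 1, 5 vs 7, 7 vs 5] → A does not strictly dominate B (column Y: 5 ≤ 7)
  A vs C: [5 vs 3, 5 vs 6, 7 vs 5] → A does not strictly dominate C (column Y: 5 ≤ 6)
  B vs A: [1 vs 5, 7 vs 5, 5 vs 7] → B does not strictly dominate A (column X: 1 ≤ 5)
  B vs C: [1 vs 3, 7 vs 6, 5 vs 5] → B does not strictly dominate C (column X: 1 ≤ 3)
  C vs A: [3 vs 5, 6 vs 5, 5 vs 7] → C does not strictly dominate A (column X: 3 ≤ 5)
  C vs B: [3 vs 1, 6 vs 7, 5 vs 5] → C does not strictly dominate B (column Y: 6 ≤ 7)
No single strategy strictly dominates all others → no strictly dominant strategy.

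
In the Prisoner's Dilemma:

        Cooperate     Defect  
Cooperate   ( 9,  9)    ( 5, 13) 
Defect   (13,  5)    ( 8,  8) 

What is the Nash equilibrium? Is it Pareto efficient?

(Defect, Defect) is NE; not Pareto efficient

Work:
Defect dominates Cooperate for both players:
If P2 cooperates: Defect (13) > Cooperate (9)
If P2 defects: Defect (8) > Cooperate (5)
NE: (Defect, Defect) with payoff (8, 8)
But (Cooperate, Cooperate) = (9, 9) Pareto dominates (8, 8)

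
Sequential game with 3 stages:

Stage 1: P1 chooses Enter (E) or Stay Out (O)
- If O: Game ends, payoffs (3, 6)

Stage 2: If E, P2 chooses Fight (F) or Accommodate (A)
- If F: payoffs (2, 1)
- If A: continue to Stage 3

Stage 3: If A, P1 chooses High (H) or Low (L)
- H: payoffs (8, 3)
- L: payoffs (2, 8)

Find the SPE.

SPE: (E, A, H); Outcome (8, 3)

Work:
Stage 3: P1 chooses H (8 vs 2)
Stage 2: P2: F->1, A->3 (anticipating H). Choose A
Stage 1: P1: O->3, E->8 (anticipating A, H). Choose E
SPE path: E -> A -> H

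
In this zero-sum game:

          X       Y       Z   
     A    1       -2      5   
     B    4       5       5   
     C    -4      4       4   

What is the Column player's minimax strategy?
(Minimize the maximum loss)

Column should play X, value = 4

Work:
Column player minimizes Row's maximum payoff:
Column X: max payoff to Row = 4
Column Y: max payoff to Row = 5
Column Z: max payoff to Row = 5
Minimum is 4, achieved by column X.
Minimax strategy: X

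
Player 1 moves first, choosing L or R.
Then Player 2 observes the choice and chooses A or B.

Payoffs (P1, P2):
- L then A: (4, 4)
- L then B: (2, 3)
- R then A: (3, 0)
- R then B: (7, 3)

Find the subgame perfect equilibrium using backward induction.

P1 plays R, P2 plays A after L and B after R; Payoff (7, 3)

Work:
Backward induction:
After L: P2 chooses A → P1 gets 4
After R: P2 chooses B → P1 gets 7
P1 chooses R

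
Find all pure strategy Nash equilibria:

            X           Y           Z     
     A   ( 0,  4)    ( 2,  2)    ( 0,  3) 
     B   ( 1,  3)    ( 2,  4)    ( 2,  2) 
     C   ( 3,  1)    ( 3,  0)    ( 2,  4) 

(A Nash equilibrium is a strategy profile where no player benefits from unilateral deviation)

Nash equilibrium: (C, Z)

Work:
Best responses:
  P1 vs X: payoffs [0, 1, 3] → best response C (payoff 3)
  P1 vs Y: payoffs [2, 2, 3] → best response C (payoff 3)
  P1 vs Z: payoffs [0, 2, 2] → best response B/C (payoff 2)
  P2 vs A: payoffs [4, 2, 3] → best response X (payoff 4)
  P2 vs B: payoffs [3, 4, 2] → best response Y (payoff 4)
  P2 vs C: payoffs [1, 0, 4] → best response Z (payoff 4)
Mutual best responses: (C,Z) → Nash equilibria.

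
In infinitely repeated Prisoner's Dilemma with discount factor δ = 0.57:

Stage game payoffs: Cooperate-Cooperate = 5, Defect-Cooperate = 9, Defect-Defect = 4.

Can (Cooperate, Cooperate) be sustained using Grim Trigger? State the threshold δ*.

δ* = 0.8; since δ = 0.57 < 0.8, cooperation cannot be sustained

Work:
For Grim Trigger:
Cooperate forever: 5/(1-δ)
Defect then punished: 9 + 4·δ/(1-δ)
Need: 5/(1-δ) ≥ 9 + 4·δ/(1-δ)
Solving: δ ≥ (T-R)/(T-P) = (9-5)/(9-4) = 0.8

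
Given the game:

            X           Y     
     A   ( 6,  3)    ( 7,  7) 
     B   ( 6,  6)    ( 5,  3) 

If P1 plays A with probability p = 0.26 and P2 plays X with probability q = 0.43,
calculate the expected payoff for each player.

E[P1] = 5.7264, E[P2] = 4.5474

Work:
E[P1] = p·q·π₁(A,X) + p·(1-q)·π₁(A,Y) + (1-p)·q·π₁(B,X) + (1-p)·(1-q)·π₁(B,Y)
= 0.26·0.43·6 + 0.26·0.57·7 + 0.74·0.43·6 + 0.74·0.57·5
= 5.7264

E[P2] = 4.5474 (similar calculation)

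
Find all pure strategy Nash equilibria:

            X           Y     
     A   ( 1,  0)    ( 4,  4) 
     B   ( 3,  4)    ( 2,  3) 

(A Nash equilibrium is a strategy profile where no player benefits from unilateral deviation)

Nash equilibrium: (A, Y), (B, X)

Work:
Best responses:
  P1 vs X: payoffs [1, 3] → best response B (payoff 3)
  P1 vs Y: payoffs [4, 2] → best response A (payoff 4)
  P2 vs A: payoffs [0, 4] → best response Y (payoff 4)
  P2 vs B: payoffs [4, 3] → best response X (payoff 4)
Mutual best responses: (A,Y), (B,X) → Nash equilibria.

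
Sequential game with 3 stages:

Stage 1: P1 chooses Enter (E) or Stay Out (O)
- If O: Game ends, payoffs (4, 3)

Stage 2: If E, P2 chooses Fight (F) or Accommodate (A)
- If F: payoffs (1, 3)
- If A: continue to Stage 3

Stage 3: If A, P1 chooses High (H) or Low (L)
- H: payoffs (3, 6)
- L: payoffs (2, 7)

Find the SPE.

SPE: (O, A, H); Outcome (4, 3)

Work:
Stage 3: P1 chooses H (3 vs 2)
Stage 2: P2: F->3, A->6 (anticipating H). Choose A
Stage 1: P1: O->4, E->3 (anticipating A, H). Choose O
SPE path: O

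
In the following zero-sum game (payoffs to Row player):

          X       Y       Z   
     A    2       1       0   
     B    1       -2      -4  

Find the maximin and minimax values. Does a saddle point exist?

Maximin = 0, Minimax = 0, Saddle: True

Work:
Row minimums: [0, -4] → maximin = 0
Column maximums: [2, 1, 0] → minimax = 0
Saddle point exists! Game value = 0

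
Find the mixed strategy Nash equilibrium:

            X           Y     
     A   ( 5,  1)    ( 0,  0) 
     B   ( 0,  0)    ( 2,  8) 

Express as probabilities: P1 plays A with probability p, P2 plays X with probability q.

p = 0.8889, q = 0.2857

Work:
Find probabilities that make opponent indifferent:
P2 chooses q to make P1 indifferent between A and B
P1 chooses p to make P2 indifferent between X and Y
Mixed NE: P1 plays (A: 0.8889, B: 0.1111), P2 plays (X: 0.2857, Y: 0.7143)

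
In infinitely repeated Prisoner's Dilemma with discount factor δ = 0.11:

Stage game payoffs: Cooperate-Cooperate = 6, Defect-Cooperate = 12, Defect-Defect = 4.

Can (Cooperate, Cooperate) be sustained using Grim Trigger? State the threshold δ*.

δ* = 0.75; since δ = 0.11 < 0.75, cooperation cannot be sustained

Work:
For Grim Trigger:
Cooperate forever: 6/(1-δ)
Defect then punished: 12 + 4·δ/(1-δ)
Need: 6/(1-δ) ≥ 12 + 4·δ/(1-δ)
Solving: δ ≥ (T-R)/(T-P) = (12-6)/(12-4) = 0.75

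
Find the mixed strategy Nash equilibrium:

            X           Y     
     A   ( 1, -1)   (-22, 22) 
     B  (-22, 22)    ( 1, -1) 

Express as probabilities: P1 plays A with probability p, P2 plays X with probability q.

p = 0.5, q = 0.5

Work:
Find probabilities that make opponent indifferent:
P2 chooses q to make P1 indifferent between A and B
P1 chooses p to make P2 indifferent between X and Y
Mixed NE: P1 plays (A: 0.5, B: 0.5), P2 plays (X: 0.5, Y: 0.5)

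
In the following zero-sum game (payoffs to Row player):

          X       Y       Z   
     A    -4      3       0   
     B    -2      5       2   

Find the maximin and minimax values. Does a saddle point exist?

Maximin = -2, Minimax = -2, Saddle: True

Work:
Row minimums: [-4, -2] → maximin = -2
Column maximums: [-2, 5, 2] → minimax = -2
Saddle point exists! Game value = -2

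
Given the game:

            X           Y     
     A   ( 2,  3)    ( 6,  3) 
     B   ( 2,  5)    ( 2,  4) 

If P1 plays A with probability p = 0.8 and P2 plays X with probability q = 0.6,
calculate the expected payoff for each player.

E[P1] = 3.28, E[P2] = 3.32

Work:
E[P1] = p·q·π₁(A,X) + p·(1-q)·π₁(A,Y) + (1-p)·q·π₁(B,X) + (1-p)·(1-q)·π₁(B,Y)
= 0.8·0.6·2 + 0.8·0.4·6 + 0.2·0.6·2 + 0.2·0.4·2
= 3.28

E[P2] = 3.32 (similar calculation)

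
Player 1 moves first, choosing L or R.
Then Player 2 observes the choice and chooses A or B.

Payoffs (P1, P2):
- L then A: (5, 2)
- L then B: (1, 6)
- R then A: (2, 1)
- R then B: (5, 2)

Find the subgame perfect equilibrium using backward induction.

P1 plays R, P2 plays B after L and B after R; Payoff (5, 2)

Work:
Backward induction:
After L: P2 chooses B → P1 gets 1
After R: P2 chooses B → P1 gets 5
P1 chooses R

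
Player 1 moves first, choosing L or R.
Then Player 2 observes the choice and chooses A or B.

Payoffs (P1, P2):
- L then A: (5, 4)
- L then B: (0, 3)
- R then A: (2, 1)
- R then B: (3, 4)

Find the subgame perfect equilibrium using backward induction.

P1 plays L, P2 plays A after L and B after R; Payoff (5, 4)

Work:
Backward induction:
After L: P2 chooses A → P1 gets 5
After R: P2 chooses B → P1 gets 3
P1 chooses L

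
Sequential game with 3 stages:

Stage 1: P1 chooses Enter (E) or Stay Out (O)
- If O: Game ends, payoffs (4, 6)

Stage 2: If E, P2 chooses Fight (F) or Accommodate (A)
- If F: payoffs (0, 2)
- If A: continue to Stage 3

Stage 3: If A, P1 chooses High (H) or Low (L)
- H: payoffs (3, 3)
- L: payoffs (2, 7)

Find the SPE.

SPE: (O, A, H); Outcome (4, 6)

Work:
Stage 3: P1 chooses H (3 vs 2)
Stage 2: P2: F->2, A->3 (anticipating H). Choose A
Stage 1: P1: O->4, E->3 (anticipating A, H). Choose O
SPE path: O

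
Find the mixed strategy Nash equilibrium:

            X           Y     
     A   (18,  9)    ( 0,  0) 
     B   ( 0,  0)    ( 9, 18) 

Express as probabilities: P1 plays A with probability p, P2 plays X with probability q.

p = 0.6667, q = 0.3333

Work:
Find probabilities that make opponent indifferent:
P2 chooses q to make P1 indifferent between A and B
P1 chooses p to make P2 indifferent between X and Y
Mixed NE: P1 plays (A: 0.6667, B: 0.3333), P2 plays (X: 0.3333, Y: 0.6667)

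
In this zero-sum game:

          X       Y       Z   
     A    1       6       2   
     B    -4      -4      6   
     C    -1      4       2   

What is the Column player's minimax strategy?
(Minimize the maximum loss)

Column should play X, value = 1

Work:
Column player minimizes Row's maximum payoff:
Column X: max payoff to Row = 1
Column Y: max payoff to Row = 6
Column Z: max payoff to Row = 6
Minimum is 1, achieved by column X.
Minimax strategy: X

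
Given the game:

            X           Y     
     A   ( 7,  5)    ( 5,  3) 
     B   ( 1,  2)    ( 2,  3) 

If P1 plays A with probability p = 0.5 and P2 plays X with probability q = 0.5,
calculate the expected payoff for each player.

E[P1] = 3.75, E[P2] = 3.25

Work:
E[P1] = p·q·π₁(A,X) + p·(1-q)·π₁(A,Y) + (1-p)·q·π₁(B,X) + (1-p)·(1-q)·π₁(B,Y)
= 0.5·0.5·7 + 0.5·0.5·5 + 0.5·0.5·1 + 0.5·0.5·2
= 3.75

E[P2] = 3.25 (similar calculation)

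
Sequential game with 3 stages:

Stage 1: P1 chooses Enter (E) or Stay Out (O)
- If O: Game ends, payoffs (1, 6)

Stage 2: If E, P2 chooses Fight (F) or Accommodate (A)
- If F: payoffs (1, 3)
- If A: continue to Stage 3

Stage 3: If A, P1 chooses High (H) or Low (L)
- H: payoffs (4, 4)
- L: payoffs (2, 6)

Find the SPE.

SPE: (E, A, H); Outcome (4, 4)

Work:
Stage 3: P1 chooses H (4 vs 2)
Stage 2: P2: F->3, A->4 (anticipating H). Choose A
Stage 1: P1: O->1, E->4 (anticipating A, H). Choose E
SPE path: E -> A -> H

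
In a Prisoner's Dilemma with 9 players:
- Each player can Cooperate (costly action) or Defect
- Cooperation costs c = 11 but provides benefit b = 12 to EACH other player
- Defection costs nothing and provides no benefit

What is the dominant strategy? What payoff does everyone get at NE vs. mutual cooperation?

Dominant: Defect; NE payoff = 0; Coop payoff = 85

Work:
Defect dominates (saves cost c = 11, benefit to others is external)
NE: All defect → everyone gets 0
If all cooperate: each receives (8)×12 - 11 = 85
Social dilemma: 85 > 0 but NE gives 0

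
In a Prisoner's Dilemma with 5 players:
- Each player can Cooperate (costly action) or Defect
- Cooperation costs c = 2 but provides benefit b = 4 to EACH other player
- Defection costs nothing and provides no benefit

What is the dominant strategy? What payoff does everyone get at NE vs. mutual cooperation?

Dominant: Defect; NE payoff = 0; Coop payoff = 14

Work:
Defect dominates (saves cost c = 2, benefit to others is external)
NE: All defect → everyone gets 0
If all cooperate: each receives (4)×4 - 2 = 14
Social dilemma: 14 > 0 but NE gives 0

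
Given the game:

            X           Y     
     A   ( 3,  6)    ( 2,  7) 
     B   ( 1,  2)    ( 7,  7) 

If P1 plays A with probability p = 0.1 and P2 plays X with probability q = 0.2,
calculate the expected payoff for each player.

E[P1] = 5.44, E[P2] = 6.08

Work:
E[P1] = p·q·π₁(A,X) + p·(1-q)·π₁(A,Y) + (1-p)·q·π₁(B,X) + (1-p)·(1-q)·π₁(B,Y)
= 0.1·0.2·3 + 0.1·0.8·2 + 0.9·0.2·1 + 0.9·0.8·7
= 5.44

E[P2] = 6.08 (similar calculation)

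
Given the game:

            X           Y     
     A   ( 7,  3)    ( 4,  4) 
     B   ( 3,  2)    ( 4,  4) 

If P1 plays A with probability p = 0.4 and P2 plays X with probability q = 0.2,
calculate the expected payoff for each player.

E[P1] = 4.12, E[P2] = 3.68

Work:
E[P1] = p·q·π₁(A,X) + p·(1-q)·π₁(A,Y) + (1-p)·q·π₁(B,X) + (1-p)·(1-q)·π₁(B,Y)
= 0.4·0.2·7 + 0.4·0.8·4 + 0.6·0.2·3 + 0.6·0.8·4
= 4.12

E[P2] = 3.68 (similar calculation)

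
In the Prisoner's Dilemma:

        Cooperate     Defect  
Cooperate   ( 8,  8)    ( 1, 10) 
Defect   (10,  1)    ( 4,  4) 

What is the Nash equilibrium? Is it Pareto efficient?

(Defect, Defect) is NE; not Pareto efficient

Work:
Defect dominates Cooperate for both players:
If P2 cooperates: Defect (10) > Cooperate (8)
If P2 defects: Defect (4) > Cooperate (1)
NE: (Defect, Defect) with payoff (4, 4)
But (Cooperate, Cooperate) = (8, 8) Pareto dominates (4, 4)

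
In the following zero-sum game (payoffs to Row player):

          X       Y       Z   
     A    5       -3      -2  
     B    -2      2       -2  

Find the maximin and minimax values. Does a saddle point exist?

Maximin = -2, Minimax = -2, Saddle: True

Work:
Row minimums: [-3, -2] → maximin = -2
Column maximums: [5, 2, -2] → minimax = -2
Saddle point exists! Game value = -2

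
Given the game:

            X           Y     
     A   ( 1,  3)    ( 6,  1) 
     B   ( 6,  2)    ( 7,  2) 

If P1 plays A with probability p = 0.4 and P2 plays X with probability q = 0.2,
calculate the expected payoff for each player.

E[P1] = 6.08, E[P2] = 1.76

Work:
E[P1] = p·q·π₁(A,X) + p·(1-q)·π₁(A,Y) + (1-p)·q·π₁(B,X) + (1-p)·(1-q)·π₁(B,Y)
= 0.4·0.2·1 + 0.4·0.8·6 + 0.6·0.2·6 + 0.6·0.8·7
= 6.08

E[P2] = 1.76 (similar calculation)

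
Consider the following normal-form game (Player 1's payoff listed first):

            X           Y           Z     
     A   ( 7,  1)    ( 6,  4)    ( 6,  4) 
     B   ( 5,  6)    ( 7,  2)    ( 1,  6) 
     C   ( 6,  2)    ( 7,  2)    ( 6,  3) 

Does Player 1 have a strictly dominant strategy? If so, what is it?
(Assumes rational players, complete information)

No strictly dominant strategy exists for Player 1

Work:
A strategy strictly dominates another if it gives a strictly higher payoff against every opponent action. Compare each pair of P1's strategies column-by-column:
  A vs B: [7 vs 5, 6 vs 7, 6 vs 1] → A does not strictly dominate B (column Y: 6 ≤ 7)
  A vs C: [7 vs 6, 6 vs 7, 6 vs 6] → A does not strictly dominate C (column Y: 6 ≤ 7)
  B vs A: [5 vs 7, 7 vs 6, 1 vs 6] → B does not strictly dominate A (column X: 5 ≤ 7)
  B vs C: [5 vs 6, 7 vs 7, 1 vs 6] → B does not strictly dominate C (column X: 5 ≤ 6)
  C vs A: [6 vs 7, 7 vs 6, 6 vs 6] → C does not strictly dominate A (column X: 6 ≤ 7)
  C vs B: [6 vs 5, 7 vs 7, 6 vs 1] → C does not strictly dominate B (column Y: 7 ≤ 7)
No single strategy strictly dominates all others → no strictly dominant strategy.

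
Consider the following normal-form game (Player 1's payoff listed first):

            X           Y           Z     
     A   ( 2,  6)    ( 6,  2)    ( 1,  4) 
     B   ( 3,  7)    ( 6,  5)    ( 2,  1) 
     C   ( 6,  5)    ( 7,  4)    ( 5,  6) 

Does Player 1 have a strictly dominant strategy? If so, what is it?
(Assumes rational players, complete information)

Yes, Player 1's strictly dominant strategy is C

Work:
A strategy strictly dominates another if it gives a strictly higher payoff against every opponent action. Compare each pair of P1's strategies column-by-column:
  A vs B: [2 vs 3, 6 vs 6, 1 vs 2] → A does not strictly dominate B (column X: 2 ≤ 3)
  A vs C: [2 vs 6, 6 vs 7, 1 vs 5] → A does not strictly dominate C (column X: 2 ≤ 6)
  B vs A: [3 vs 2, 6 vs 6, 2 vs 1] → B does not strictly dominate A (column Y: 6 ≤ 6)
  B vs C: [3 vs 6, 6 vs 7, 2 vs 5] → B does not strictly dominate C (column X: 3 ≤ 6)
  C vs A: [6 vs 2, 7 vs 6, 5 vs 1] → C strictly dominates A
  C vs B: [6 vs 3, 7 vs 6, 5 vs 2] → C strictly dominates B
C strictly dominates every other strategy → strictly dominant.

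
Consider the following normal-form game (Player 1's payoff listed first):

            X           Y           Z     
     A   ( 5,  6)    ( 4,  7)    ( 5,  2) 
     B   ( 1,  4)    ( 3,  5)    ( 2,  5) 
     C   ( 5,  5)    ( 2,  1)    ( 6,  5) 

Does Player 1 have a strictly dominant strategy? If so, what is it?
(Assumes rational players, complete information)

No strictly dominant strategy exists for Player 1

Work:
A strategy strictly dominates another if it gives a strictly higher payoff against every opponent action. Compare each pair of P1's strategies column-by-column:
  A vs B: [5 vs 1, 4 vs 3, 5 vs 2] → A strictly dominates B
  A vs C: [5 vs 5, 4 vs 2, 5 vs 6] → A does not strictly dominate C (column X: 5 ≤ 5)
  B vs A: [1 vs 5, 3 vs 4, 2 vs 5] → B does not strictly dominate A (column X: 1 ≤ 5)
  B vs C: [1 vs 5, 3 vs 2, 2 vs 6] → B does not strictly dominate C (column X: 1 ≤ 5)
  C vs A: [5 vs 5, 2 vs 4, 6 vs 5] → C does not strictly dominate A (column X: 5 ≤ 5)
  C vs B: [5 vs 1, 2 vs 3, 6 vs 2] → C does not strictly dominate B (column Y: 2 ≤ 3)
No single strategy strictly dominates all others → no strictly dominant strategy.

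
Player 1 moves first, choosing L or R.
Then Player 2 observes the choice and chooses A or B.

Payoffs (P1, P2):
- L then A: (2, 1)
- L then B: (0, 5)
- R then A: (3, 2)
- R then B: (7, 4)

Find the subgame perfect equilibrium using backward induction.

P1 plays R, P2 plays B after L and B after R; Payoff (7, 4)

Work:
Backward induction:
After L: P2 chooses B → P1 gets 0
After R: P2 chooses B → P1 gets 7
P1 chooses R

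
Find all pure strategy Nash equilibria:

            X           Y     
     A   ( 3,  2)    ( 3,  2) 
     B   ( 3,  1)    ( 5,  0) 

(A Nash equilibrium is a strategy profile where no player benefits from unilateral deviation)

Nash equilibrium: (A, X), (B, X)

Work:
Best responses:
  P1 vs X: payoffs [3, 3] → best response A/B (payoff 3)
  P1 vs Y: payoffs [3, 5] → best response B (payoff 5)
  P2 vs A: payoffs [2, 2] → best response X/Y (payoff 2)
  P2 vs B: payoffs [1, 0] → best response X (payoff 1)
Mutual best responses: (A,X), (B,X) → Nash equilibria.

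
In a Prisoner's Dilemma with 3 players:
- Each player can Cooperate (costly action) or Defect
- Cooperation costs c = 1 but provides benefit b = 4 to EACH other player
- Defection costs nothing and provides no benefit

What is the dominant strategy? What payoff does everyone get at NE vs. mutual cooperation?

Dominant: Defect; NE payoff = 0; Coop payoff = 7

Work:
Defect dominates (saves cost c = 1, benefit to others is external)
NE: All defect → everyone gets 0
If all cooperate: each receives (2)×4 - 1 = 7
Social dilemma: 7 > 0 but NE gives 0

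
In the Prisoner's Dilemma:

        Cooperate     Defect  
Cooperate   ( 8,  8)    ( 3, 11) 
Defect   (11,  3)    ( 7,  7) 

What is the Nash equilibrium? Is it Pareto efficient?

(Defect, Defect) is NE; not Pareto efficient

Work:
Defect dominates Cooperate for both players:
If P2 cooperates: Defect (11) > Cooperate (8)
If P2 defects: Defect (7) > Cooperate (3)
NE: (Defect, Defect) with payoff (7, 7)
But (Cooperate, Cooperate) = (8, 8) Pareto dominates (7, 7)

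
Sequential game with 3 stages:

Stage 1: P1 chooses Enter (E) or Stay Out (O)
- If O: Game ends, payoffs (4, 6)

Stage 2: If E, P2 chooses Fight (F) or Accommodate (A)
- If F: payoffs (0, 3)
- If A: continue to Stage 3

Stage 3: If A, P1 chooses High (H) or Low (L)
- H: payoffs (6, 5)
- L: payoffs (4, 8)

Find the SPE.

SPE: (E, A, H); Outcome (6, 5)

Work:
Stage 3: P1 chooses H (6 vs 4)
Stage 2: P2: F->3, A->5 (anticipating H). Choose A
Stage 1: P1: O->4, E->6 (anticipating A, H). Choose E
SPE path: E -> A -> H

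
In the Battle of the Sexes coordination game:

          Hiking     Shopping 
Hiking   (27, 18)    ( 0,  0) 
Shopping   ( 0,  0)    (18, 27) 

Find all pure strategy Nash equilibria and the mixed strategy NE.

Pure NE: (Hiking, Hiking) and (Shopping, Shopping); Mixed NE: p = 0.6, q = 0.4

Work:
Check pure NE:
(Hiking, Hiking): (27, 18) - no unilateral deviation beneficial
(Shopping, Shopping): (18, 27) - no unilateral deviation beneficial
Mixed NE: P1 plays Hiking with p = 0.6, P2 plays Hiking with q = 0.4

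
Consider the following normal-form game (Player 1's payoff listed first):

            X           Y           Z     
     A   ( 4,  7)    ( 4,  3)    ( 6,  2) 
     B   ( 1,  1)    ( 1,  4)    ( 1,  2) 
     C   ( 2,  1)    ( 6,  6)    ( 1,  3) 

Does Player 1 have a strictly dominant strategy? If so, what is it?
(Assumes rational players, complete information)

No strictly dominant strategy exists for Player 1

Work:
A strategy strictly dominates another if it gives a strictly higher payoff against every opponent action. Compare each pair of P1's strategies column-by-column:
  A vs B: [4 vs 1, 4 vs 1, 6 vs 1] → A strictly dominates B
  A vs C: [4 vs 2, 4 vs 6, 6 vs 1] → A does not strictly dominate C (column Y: 4 ≤ 6)
  B vs A: [1 vs 4, 1 vs 4, 1 vs 6] → B does not strictly dominate A (column X: 1 ≤ 4)
  B vs C: [1 vs 2, 1 vs 6, 1 vs 1] → B does not strictly dominate C (column X: 1 ≤ 2)
  C vs A: [2 vs 4, 6 vs 4, 1 vs 6] → C does not strictly dominate A (column X: 2 ≤ 4)
  C vs B: [2 vs 1, 6 vs 1, 1 vs 1] → C does not strictly dominate B (column Z: 1 ≤ 1)
No single strategy strictly dominates all others → no strictly dominant strategy.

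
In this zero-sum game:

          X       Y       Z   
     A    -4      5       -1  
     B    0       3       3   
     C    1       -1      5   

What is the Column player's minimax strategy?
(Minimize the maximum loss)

Column should play X, value = 1

Work:
Column player minimizes Row's maximum payoff:
Column X: max payoff to Row = 1
Column Y: max payoff to Row = 5
Column Z: max payoff to Row = 5
Minimum is 1, achieved by column X.
Minimax strategy: X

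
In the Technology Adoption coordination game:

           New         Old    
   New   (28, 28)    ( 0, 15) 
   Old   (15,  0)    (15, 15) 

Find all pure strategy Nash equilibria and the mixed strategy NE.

Pure NE: (New, New) and (Old, Old); Mixed NE: p = 0.5357, q = 0.5357

Work:
Check pure NE:
(New, New): (28, 28) - no unilateral deviation beneficial
(Old, Old): (15, 15) - no unilateral deviation beneficial
Mixed NE: P1 plays New with p = 0.5357, P2 plays New with q = 0.5357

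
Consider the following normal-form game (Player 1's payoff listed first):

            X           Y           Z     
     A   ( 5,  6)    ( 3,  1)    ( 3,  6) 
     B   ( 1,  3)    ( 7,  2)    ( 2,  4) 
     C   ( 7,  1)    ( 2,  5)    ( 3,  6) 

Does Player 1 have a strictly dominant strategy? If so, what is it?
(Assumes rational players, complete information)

No strictly dominant strategy exists for Player 1

Work:
A strategy strictly dominates another if it gives a strictly higher payoff against every opponent action. Compare each pair of P1's strategies column-by-column:
  A vs B: [5 vs 1, 3 vs 7, 3 vs 2] → A does not strictly dominate B (column Y: 3 ≤ 7)
  A vs C: [5 vs 7, 3 vs 2, 3 vs 3] → A does not strictly dominate C (column X: 5 ≤ 7)
  B vs A: [1 vs 5, 7 vs 3, 2 vs 3] → B does not strictly dominate A (column X: 1 ≤ 5)
  B vs C: [1 vs 7, 7 vs 2, 2 vs 3] → B does not strictly dominate C (column X: 1 ≤ 7)
  C vs A: [7 vs 5, 2 vs 3, 3 vs 3] → C does not strictly dominate A (column Y: 2 ≤ 3)
  C vs B: [7 vs 1, 2 vs 7, 3 vs 2] → C does not strictly dominate B (column Y: 2 ≤ 7)
No single strategy strictly dominates all others → no strictly dominant strategy.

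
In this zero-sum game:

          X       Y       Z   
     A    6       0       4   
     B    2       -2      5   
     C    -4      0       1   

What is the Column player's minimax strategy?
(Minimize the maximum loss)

Column should play Y, value = 0

Work:
Column player minimizes Row's maximum payoff:
Column X: max payoff to Row = 6
Column Y: max payoff to Row = 0
Column Z: max payoff to Row = 5
Minimum is 0, achieved by column Y.
Minimax strategy: Y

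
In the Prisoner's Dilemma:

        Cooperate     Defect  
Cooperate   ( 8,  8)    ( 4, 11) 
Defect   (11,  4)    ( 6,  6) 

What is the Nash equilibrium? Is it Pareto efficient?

(Defect, Defect) is NE; not Pareto efficient

Work:
Defect dominates Cooperate for both players:
If P2 cooperates: Defect (11) > Cooperate (8)
If P2 defects: Defect (6) > Cooperate (4)
NE: (Defect, Defect) with payoff (6, 6)
But (Cooperate, Cooperate) = (8, 8) Pareto dominates (6, 6)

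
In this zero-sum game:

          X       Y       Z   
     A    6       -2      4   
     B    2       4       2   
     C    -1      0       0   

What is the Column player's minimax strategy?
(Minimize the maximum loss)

Column should play Y or Z (all achieve the minimum), value = 4

Work:
Column player minimizes Row's maximum payoff:
Column X: max payoff to Row = 6
Column Y: max payoff to Row = 4
Column Z: max payoff to Row = 4
Minimum is 4, achieved by columns Y, Z (tied).
Each of Y or Z is a minimax strategy.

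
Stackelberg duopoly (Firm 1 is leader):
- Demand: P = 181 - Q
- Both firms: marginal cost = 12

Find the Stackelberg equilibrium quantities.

q₁* (leader) = 84.5, q₂* (follower) = 42.25

Work:
Follower's reaction: q₂ = (a - c - q₁)/2
Leader substitutes: π₁ = q₁·(a - q₁ - (a-c-q₁)/2 - c)
FOC: q₁* = (181 - 12)/2 = 84.50
Then: q₂* = (181 - 12 - 84.5)/2 = 42.25
Leader has first-mover advantage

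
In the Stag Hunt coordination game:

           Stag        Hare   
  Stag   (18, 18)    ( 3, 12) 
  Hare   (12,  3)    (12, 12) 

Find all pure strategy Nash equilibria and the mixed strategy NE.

Pure NE: (Stag, Stag) and (Hare, Hare); Mixed NE: p = 0.6, q = 0.6

Work:
Check pure NE:
(Stag, Stag): (18, 18) - no unilateral deviation beneficial
(Hare, Hare): (12, 12) - no unilateral deviation beneficial
Mixed NE: P1 plays Stag with p = 0.6, P2 plays Stag with q = 0.6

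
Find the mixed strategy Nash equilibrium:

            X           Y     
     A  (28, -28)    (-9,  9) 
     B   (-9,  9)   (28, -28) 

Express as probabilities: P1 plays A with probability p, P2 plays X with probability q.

p = 0.5, q = 0.5

Work:
Find probabilities that make opponent indifferent:
P2 chooses q to make P1 indifferent between A and B
P1 chooses p to make P2 indifferent between X and Y
Mixed NE: P1 plays (A: 0.5, B: 0.5), P2 plays (X: 0.5, Y: 0.5)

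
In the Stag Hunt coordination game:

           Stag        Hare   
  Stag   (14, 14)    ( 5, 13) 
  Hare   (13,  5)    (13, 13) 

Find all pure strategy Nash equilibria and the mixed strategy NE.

Pure NE: (Stag, Stag) and (Hare, Hare); Mixed NE: p = 0.8889, q = 0.8889

Work:
Check pure NE:
(Stag, Stag): (14, 14) - no unilateral deviation beneficial
(Hare, Hare): (13, 13) - no unilateral deviation beneficial
Mixed NE: P1 plays Stag with p = 0.8889, P2 plays Stag with q = 0.8889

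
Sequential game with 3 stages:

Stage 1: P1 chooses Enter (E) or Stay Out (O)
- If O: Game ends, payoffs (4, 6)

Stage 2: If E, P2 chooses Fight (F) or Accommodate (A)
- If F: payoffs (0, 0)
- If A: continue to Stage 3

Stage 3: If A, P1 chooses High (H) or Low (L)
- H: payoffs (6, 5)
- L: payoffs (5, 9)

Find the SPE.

SPE: (E, A, H); Outcome (6, 5)

Work:
Stage 3: P1 chooses H (6 vs 5)
Stage 2: P2: F->0, A->5 (anticipating H). Choose A
Stage 1: P1: O->4, E->6 (anticipating A, H). Choose E
SPE path: E -> A -> H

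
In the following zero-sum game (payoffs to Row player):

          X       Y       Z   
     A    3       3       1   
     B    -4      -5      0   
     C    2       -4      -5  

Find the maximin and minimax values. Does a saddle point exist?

Maximin = 1, Minimax = 1, Saddle: True

Work:
Row minimums: [1, -5, -5] → maximin = 1
Column maximums: [3, 3, 1] → minimax = 1
Saddle point exists! Game value = 1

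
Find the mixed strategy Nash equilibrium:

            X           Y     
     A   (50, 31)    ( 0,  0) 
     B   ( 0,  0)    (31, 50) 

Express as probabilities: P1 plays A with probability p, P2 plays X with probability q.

p = 0.6173, q = 0.3827

Work:
Find probabilities that make opponent indifferent:
P2 chooses q to make P1 indifferent between A and B
P1 chooses p to make P2 indifferent between X and Y
Mixed NE: P1 plays (A: 0.6173, B: 0.3827), P2 plays (X: 0.3827, Y: 0.6173)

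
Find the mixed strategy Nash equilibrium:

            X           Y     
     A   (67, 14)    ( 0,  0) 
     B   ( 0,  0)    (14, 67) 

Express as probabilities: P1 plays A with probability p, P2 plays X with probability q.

p = 0.8272, q = 0.1728

Work:
Find probabilities that make opponent indifferent:
P2 chooses q to make P1 indifferent between A and B
P1 chooses p to make P2 indifferent between X and Y
Mixed NE: P1 plays (A: 0.8272, B: 0.1728), P2 plays (X: 0.1728, Y: 0.8272)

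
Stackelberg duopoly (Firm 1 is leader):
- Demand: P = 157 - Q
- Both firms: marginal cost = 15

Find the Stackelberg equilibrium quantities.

q₁* (leader) = 71.0, q₂* (follower) = 35.5

Work:
Follower's reaction: q₂ = (a - c - q₁)/2
Leader substitutes: π₁ = q₁·(a - q₁ - (a-c-q₁)/2 - c)
FOC: q₁* = (157 - 15)/2 = 71.00
Then: q₂* = (157 - 15 - 71.0)/2 = 35.50
Leader has first-mover advantage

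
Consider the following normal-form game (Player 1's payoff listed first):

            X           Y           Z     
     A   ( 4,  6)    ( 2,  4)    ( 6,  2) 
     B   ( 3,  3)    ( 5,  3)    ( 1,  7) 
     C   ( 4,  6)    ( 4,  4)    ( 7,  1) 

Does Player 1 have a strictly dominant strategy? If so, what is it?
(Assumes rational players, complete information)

No strictly dominant strategy exists for Player 1

Work:
A strategy strictly dominates another if it gives a strictly higher payoff against every opponent action. Compare each pair of P1's strategies column-by-column:
  A vs B: [4 vs 3, 2 vs 5, 6 vs 1] → A does not strictly dominate B (column Y: 2 ≤ 5)
  A vs C: [4 vs 4, 2 vs 4, 6 vs 7] → A does not strictly dominate C (column X: 4 ≤ 4)
  B vs A: [3 vs 4, 5 vs 2, 1 vs 6] → B does not strictly dominate A (column X: 3 ≤ 4)
  B vs C: [3 vs 4, 5 vs 4, 1 vs 7] → B does not strictly dominate C (column X: 3 ≤ 4)
  C vs A: [4 vs 4, 4 vs 2, 7 vs 6] → C does not strictly dominate A (column X: 4 ≤ 4)
  C vs B: [4 vs 3, 4 vs 5, 7 vs 1] → C does not strictly dominate B (column Y: 4 ≤ 5)
No single strategy strictly dominates all others → no strictly dominant strategy.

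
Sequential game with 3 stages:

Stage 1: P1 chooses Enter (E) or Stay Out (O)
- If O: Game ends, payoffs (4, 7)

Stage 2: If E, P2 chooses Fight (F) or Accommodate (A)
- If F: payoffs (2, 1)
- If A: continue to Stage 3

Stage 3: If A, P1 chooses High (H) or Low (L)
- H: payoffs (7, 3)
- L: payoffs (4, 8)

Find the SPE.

SPE: (E, A, H); Outcome (7, 3)

Work:
Stage 3: P1 chooses H (7 vs 4)
Stage 2: P2: F->1, A->3 (anticipating H). Choose A
Stage 1: P1: O->4, E->7 (anticipating A, H). Choose E
SPE path: E -> A -> H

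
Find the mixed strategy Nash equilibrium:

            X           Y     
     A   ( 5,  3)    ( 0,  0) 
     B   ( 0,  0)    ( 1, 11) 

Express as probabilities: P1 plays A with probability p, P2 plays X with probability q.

p = 0.7857, q = 0.1667

Work:
Find probabilities that make opponent indifferent:
P2 chooses q to make P1 indifferent between A and B
P1 chooses p to make P2 indifferent between X and Y
Mixed NE: P1 plays (A: 0.7857, B: 0.2143), P2 plays (X: 0.1667, Y: 0.8333)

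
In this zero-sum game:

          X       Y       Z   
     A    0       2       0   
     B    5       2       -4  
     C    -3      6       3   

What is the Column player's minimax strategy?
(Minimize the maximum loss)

Column should play Z, value = 3

Work:
Column player minimizes Row's maximum payoff:
Column X: max payoff to Row = 5
Column Y: max payoff to Row = 6
Column Z: max payoff to Row = 3
Minimum is 3, achieved by column Z.
Minimax strategy: Z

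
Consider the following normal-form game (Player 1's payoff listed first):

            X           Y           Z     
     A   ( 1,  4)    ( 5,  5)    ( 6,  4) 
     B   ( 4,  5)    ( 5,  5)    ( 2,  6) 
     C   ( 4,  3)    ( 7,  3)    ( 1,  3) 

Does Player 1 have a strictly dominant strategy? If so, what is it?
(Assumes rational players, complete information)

No strictly dominant strategy exists for Player 1

Work:
A strategy strictly dominates another if it gives a strictly higher payoff against every opponent action. Compare each pair of P1's strategies column-by-column:
  A vs B: [1 vs 4, 5 vs 5, 6 vs 2] → A does not strictly dominate B (column X: 1 ≤ 4)
  A vs C: [1 vs 4, 5 vs 7, 6 vs 1] → A does not strictly dominate C (column X: 1 ≤ 4)
  B vs A: [4 vs 1, 5 vs 5, 2 vs 6] → B does not strictly dominate A (column Y: 5 ≤ 5)
  B vs C: [4 vs 4, 5 vs 7, 2 vs 1] → B does not strictly dominate C (column X: 4 ≤ 4)
  C vs A: [4 vs 1, 7 vs 5, 1 vs 6] → C does not strictly dominate A (column Z: 1 ≤ 6)
  C vs B: [4 vs 4, 7 vs 5, 1 vs 2] → C does not strictly dominate B (column X: 4 ≤ 4)
No single strategy strictly dominates all others → no strictly dominant strategy.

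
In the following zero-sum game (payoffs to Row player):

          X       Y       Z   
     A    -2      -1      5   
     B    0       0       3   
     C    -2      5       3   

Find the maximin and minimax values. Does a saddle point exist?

Maximin = 0, Minimax = 0, Saddle: True

Work:
Row minimums: [-2, 0, -2] → maximin = 0
Column maximums: [0, 5, 5] → minimax = 0
Saddle point exists! Game value = 0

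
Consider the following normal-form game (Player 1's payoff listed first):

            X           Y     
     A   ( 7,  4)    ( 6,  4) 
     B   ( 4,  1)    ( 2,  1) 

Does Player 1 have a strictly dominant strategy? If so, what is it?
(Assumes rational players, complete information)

Yes, Player 1's strictly dominant strategy is A

Work:
A strategy strictly dominates another if it gives a strictly higher payoff against every opponent action. Compare each pair of P1's strategies column-by-column:
  A vs B: [7 vs 4, 6 vs 2] → A strictly dominates B
  B vs A: [4 vs 7, 2 vs 6] → B does not strictly dominate A (column X: 4 ≤ 7)
A strictly dominates every other strategy → strictly dominant.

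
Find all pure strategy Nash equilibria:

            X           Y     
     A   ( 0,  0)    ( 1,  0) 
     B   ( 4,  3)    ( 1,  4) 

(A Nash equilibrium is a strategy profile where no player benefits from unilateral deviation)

Nash equilibrium: (A, Y), (B, Y)

Work:
Best responses:
  P1 vs X: payoffs [0, 4] → best response B (payoff 4)
  P1 vs Y: payoffs [1, 1] → best response A/B (payoff 1)
  P2 vs A: payoffs [0, 0] → best response X/Y (payoff 0)
  P2 vs B: payoffs [3, 4] → best response Y (payoff 4)
Mutual best responses: (A,Y), (B,Y) → Nash equilibria.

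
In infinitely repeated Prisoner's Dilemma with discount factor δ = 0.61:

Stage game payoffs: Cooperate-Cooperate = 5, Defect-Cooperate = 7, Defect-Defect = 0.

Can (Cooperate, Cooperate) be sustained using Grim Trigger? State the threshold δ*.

δ* = 0.2857; since δ = 0.61 ≥ 0.2857, cooperation can be sustained

Work:
For Grim Trigger:
Cooperate forever: 5/(1-δ)
Defect then punished: 7 + 0·δ/(1-δ)
Need: 5/(1-δ) ≥ 7 + 0·δ/(1-δ)
Solving: δ ≥ (T-R)/(T-P) = (7-5)/(7-0) = 0.2857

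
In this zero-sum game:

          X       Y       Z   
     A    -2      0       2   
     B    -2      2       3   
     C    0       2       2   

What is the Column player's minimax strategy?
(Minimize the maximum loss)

Column should play X, value = 0

Work:
Column player minimizes Row's maximum payoff:
Column X: max payoff to Row = 0
Column Y: max payoff to Row = 2
Column Z: max payoff to Row = 3
Minimum is 0, achieved by column X.
Minimax strategy: X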